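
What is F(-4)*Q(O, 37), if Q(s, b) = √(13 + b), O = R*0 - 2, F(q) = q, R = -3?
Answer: -20*√2 ≈ -28.284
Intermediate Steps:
O = -2 (O = -3*0 - 2 = 0 - 2 = -2)
F(-4)*Q(O, 37) = -4*√(13 + 37) = -20*√2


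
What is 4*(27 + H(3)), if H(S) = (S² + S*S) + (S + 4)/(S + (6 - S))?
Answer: 554/3 ≈ 184.67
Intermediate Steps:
H(S) = ⅔ + 2*S² + S/6 (H(S) = (S² + S²) + (4 + S)/6 = 2*S² + (4 + S)*(⅙) = 2*S² + (⅔ + S/6) = ⅔ + 2*S² + S/6)
4*(27 + H(3)) = 4*(27 + (⅔ + 2*3² + (⅙)*3)) = 4*(27 + (⅔ + 2*9 + ½)) = 4*(27 + (⅔ + 18 + ½)) = 4*(27 + 115/6) = 4*(277/6) = 554/3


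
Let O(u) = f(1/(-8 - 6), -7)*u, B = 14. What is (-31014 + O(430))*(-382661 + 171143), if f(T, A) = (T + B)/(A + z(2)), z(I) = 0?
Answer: 330308835498/49 ≈ 6.7410e+9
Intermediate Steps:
f(T, A) = (14 + T)/A (f(T, A) = (T + 14)/(A + 0) = (14 + T)/A)
O(u) = -195*u/98 (O(u) = ((14 + 1/(-8 - 6))/(-7))*u = (-(14 + 1/(-14))/7)*u = (-(14 - 1/14)/7)*u = (-⅐*195/14)*u = -195*u/98)
(-31014 + O(430))*(-382661 + 171143) = (-31014 - 195/98*430)*(-382661 + 171143) = (-31014 - 41925/49)*(-211518) = -1561611/49*(-211518) = 330308835498/49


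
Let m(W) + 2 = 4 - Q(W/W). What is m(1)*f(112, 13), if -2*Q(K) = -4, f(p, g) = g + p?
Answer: 0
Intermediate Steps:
Q(K) = 2 (Q(K) = -½*(-4) = 2)
m(W) = 0 (m(W) = -2 + (4 - 1*2) = -2 + (4 - 2) = -2 + 2 = 0)
m(1)*f(112, 13) = 0*(13 + 112) = 0*125 = 0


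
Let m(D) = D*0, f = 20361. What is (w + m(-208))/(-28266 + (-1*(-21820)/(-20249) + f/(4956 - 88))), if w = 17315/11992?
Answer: -426694116395/8352229571323034 ≈ -5.1087e-5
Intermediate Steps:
m(D) = 0
w = 17315/11992 (w = 17315*(1/11992) = 17315/11992 ≈ 1.4439)
(w + m(-208))/(-28266 + (-1*(-21820)/(-20249) + f/(4956 - 88))) = (17315/11992 + 0)/(-28266 + (-1*(-21820)/(-20249) + 20361/(4956 - 88))) = 17315/(11992*(-28266 + (21820*(-1/20249) + 20361/4868))) = 17315/(11992*(-28266 + (-21820/20249 + 20361*(1/4868)))) = 17315/(11992*(-28266 + (-21820/20249 + 20361/4868))) = 17315/(11992*(-28266 + 306070129/98572132)) = 17315/(11992*(-2785933812983/98572132)) = (17315/11992)*(-98572132/2785933812983) = -426694116395/8352229571323034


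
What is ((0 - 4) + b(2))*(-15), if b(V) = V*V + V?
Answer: -30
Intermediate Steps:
b(V) = V + V² (b(V) = V² + V = V + V²)
((0 - 4) + b(2))*(-15) = ((0 - 4) + 2*(1 + 2))*(-15) = (-4 + 2*3)*(-15) = (-4 + 6)*(-15) = 2*(-15) = -30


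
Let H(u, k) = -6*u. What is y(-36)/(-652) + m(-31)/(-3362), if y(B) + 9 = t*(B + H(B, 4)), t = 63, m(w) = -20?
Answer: -19040891/1096012 ≈ -17.373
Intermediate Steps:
y(B) = -9 - 315*B (y(B) = -9 + 63*(B - 6*B) = -9 + 63*(-5*B) = -9 - 315*B)
y(-36)/(-652) + m(-31)/(-3362) = (-9 - 315*(-36))/(-652) - 20/(-3362) = (-9 + 11340)*(-1/652) - 20*(-1/3362) = 11331*(-1/652) + 10/1681 = -11331/652 + 10/1681 = -19040891/1096012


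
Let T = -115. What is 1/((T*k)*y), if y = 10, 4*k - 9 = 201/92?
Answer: -8/25725 ≈ -0.00031098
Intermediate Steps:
k = 1029/368 (k = 9/4 + (201/92)/4 = 9/4 + (201*(1/92))/4 = 9/4 + (¼)*(201/92) = 9/4 + 201/368 = 1029/368 ≈ 2.7962)
1/((T*k)*y) = 1/(-115*1029/368*10) = 1/(-5145/16*10) = 1/(-25725/8) = -8/25725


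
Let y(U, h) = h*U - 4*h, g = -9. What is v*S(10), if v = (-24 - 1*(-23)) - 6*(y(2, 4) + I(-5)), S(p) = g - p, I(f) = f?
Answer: -1463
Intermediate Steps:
y(U, h) = -4*h + U*h (y(U, h) = U*h - 4*h = -4*h + U*h)
S(p) = -9 - p
v = 77 (v = (-24 - 1*(-23)) - 6*(4*(-4 + 2) - 5) = (-24 + 23) - 6*(4*(-2) - 5) = -1 - 6*(-8 - 5) = -1 - 6*(-13) = -1 - 1*(-78) = -1 + 78 = 77)
v*S(10) = 77*(-9 - 1*10) = 77*(-9 - 10) = 77*(-19) = -1463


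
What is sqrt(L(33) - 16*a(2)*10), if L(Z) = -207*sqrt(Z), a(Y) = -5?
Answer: sqrt(800 - 207*sqrt(33)) ≈ 19.726*I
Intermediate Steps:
sqrt(L(33) - 16*a(2)*10) = sqrt(-207*sqrt(33) - 16*(-5)*10) = sqrt(-207*sqrt(33) + 80*10) = sqrt(-207*sqrt(33) + 800) = sqrt(800 - 207*sqrt(33))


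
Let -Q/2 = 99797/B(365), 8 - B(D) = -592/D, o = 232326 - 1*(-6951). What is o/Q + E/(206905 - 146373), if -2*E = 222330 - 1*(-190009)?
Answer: -65887332000163/4409865762920 ≈ -14.941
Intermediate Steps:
o = 239277 (o = 232326 + 6951 = 239277)
B(D) = 8 + 592/D (B(D) = 8 - (-592)/D = 8 + 592/D)
E = -412339/2 (E = -(222330 - 1*(-190009))/2 = -(222330 + 190009)/2 = -1/2*412339 = -412339/2 ≈ -2.0617e+5)
Q = -36425905/1756 (Q = -199594/(8 + 592/365) = -199594/3512/365 = -199594*365/3512 = -2*36425905/3512 = -36425905/1756 ≈ -20744.)
o/Q + E/(206905 - 146373) = 239277/(-36425905/1756) - 412339/(2*(206905 - 146373)) = 239277*(-1756/36425905) - 412339/2/60532 = -420170412/36425905 - 412339/2*1/60532 = -420170412/36425905 - 412339/121064 = -65887332000163/4409865762920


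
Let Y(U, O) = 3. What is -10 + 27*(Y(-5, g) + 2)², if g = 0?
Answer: 665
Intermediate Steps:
-10 + 27*(Y(-5, g) + 2)² = -10 + 27*(3 + 2)² = -10 + 27*5² = -10 + 27*25 = -10 + 675 = 665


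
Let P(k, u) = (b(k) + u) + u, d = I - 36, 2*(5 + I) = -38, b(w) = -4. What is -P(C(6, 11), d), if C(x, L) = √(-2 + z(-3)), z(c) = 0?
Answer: 124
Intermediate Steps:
I = -24 (I = -5 + (½)*(-38) = -5 - 19 = -24)
C(x, L) = I*√2 (C(x, L) = √(-2 + 0) = √(-2) = I*√2)
d = -60 (d = -24 - 36 = -60)
P(k, u) = -4 + 2*u (P(k, u) = (-4 + u) + u = -4 + 2*u)
-P(C(6, 11), d) = -(-4 + 2*(-60)) = -(-4 - 120) = -1*(-124) = 124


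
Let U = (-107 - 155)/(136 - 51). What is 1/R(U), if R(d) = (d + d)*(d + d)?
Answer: 7225/274576 ≈ 0.026313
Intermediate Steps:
U = -262/85 ≈ -3.0824
R(d) = 4*d**2 (R(d) = (2*d)*(2*d) = 4*d**2)
1/R(U) = 1/(4*(-262/85)**2) = 1/(4*(68644/7225)) = 1/(274576/7225) = 7225/274576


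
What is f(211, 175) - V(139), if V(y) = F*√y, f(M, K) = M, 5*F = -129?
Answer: 211 + 129*√139/5 ≈ 515.18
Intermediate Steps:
F = -129/5 (F = (⅕)*(-129) = -129/5 ≈ -25.800)
V(y) = -129*√y/5
f(211, 175) - V(139) = 211 - (-129)*√139/5 = 211 + 129*√139/5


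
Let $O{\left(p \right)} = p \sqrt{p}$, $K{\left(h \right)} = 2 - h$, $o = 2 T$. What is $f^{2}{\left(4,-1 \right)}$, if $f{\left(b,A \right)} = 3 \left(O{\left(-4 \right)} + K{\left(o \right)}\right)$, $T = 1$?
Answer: $-576$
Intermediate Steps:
$o = 2$ ($o = 2 \cdot 1 = 2$)
$O{\left(p \right)} = p^{\frac{3}{2}}$
$f{\left(b,A \right)} = - 24 i$ ($f{\left(b,A \right)} = 3 \left(\left(-4\right)^{\frac{3}{2}} + \left(2 - 2\right)\right) = 3 \left(- 8 i + \left(2 - 2\right)\right) = 3 \left(- 8 i + 0\right) = 3 \left(- 8 i\right) = - 24 i$)
$f^{2}{\left(4,-1 \right)} = \left(- 24 i\right)^{2} = -576$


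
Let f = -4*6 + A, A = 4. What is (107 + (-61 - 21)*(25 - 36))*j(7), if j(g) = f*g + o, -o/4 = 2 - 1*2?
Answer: -141260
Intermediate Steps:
f = -20 (f = -4*6 + 4 = -24 + 4 = -20)
o = 0 (o = -4*(2 - 1*2) = -4*(2 - 2) = -4*0 = 0)
j(g) = -20*g (j(g) = -20*g + 0 = -20*g)
(107 + (-61 - 21)*(25 - 36))*j(7) = (107 + (-61 - 21)*(25 - 36))*(-20*7) = (107 - 82*(-11))*(-140) = (107 + 902)*(-140) = 1009*(-140) = -141260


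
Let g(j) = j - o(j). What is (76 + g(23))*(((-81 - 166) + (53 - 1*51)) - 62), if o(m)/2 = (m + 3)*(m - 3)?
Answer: 288887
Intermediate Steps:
o(m) = 2*(-3 + m)*(3 + m) (o(m) = 2*((m + 3)*(m - 3)) = 2*((3 + m)*(-3 + m)) = 2*((-3 + m)*(3 + m)) = 2*(-3 + m)*(3 + m))
g(j) = 18 + j - 2*j² (g(j) = j - (-18 + 2*j²) = j + (18 - 2*j²) = 18 + j - 2*j²)
(76 + g(23))*(((-81 - 166) + (53 - 1*51)) - 62) = (76 + (18 + 23 - 2*23²))*(((-81 - 166) + (53 - 1*51)) - 62) = (76 + (18 + 23 - 2*529))*((-247 + (53 - 51)) - 62) = (76 + (18 + 23 - 1058))*((-247 + 2) - 62) = (76 - 1017)*(-245 - 62) = -941*(-307) = 288887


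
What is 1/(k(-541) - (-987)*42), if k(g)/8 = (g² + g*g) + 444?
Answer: 1/4727902 ≈ 2.1151e-7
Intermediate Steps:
k(g) = 3552 + 16*g² (k(g) = 8*((g² + g*g) + 444) = 8*((g² + g²) + 444) = 8*(2*g² + 444) = 8*(444 + 2*g²) = 3552 + 16*g²)
1/(k(-541) - (-987)*42) = 1/((3552 + 16*(-541)²) - (-987)*42) = 1/((3552 + 16*292681) - 1*(-41454)) = 1/((3552 + 4682896) + 41454) = 1/(4686448 + 41454) = 1/4727902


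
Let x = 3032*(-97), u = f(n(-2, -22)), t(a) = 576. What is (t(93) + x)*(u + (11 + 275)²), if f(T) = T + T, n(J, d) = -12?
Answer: -24002371616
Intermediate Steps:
f(T) = 2*T
u = -24 (u = 2*(-12) = -24)
x = -294104
(t(93) + x)*(u + (11 + 275)²) = (576 - 294104)*(-24 + (11 + 275)²) = -293528*(-24 + 286²) = -293528*(-24 + 81796) = -293528*81772 = -24002371616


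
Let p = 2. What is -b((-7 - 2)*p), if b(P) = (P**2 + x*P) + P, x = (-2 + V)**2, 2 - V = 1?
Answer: -288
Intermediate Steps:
V = 1 (V = 2 - 1*1 = 2 - 1 = 1)
x = 1 (x = (-2 + 1)**2 = (-1)**2 = 1)
b(P) = P**2 + 2*P (b(P) = (P**2 + 1*P) + P = (P**2 + P) + P = (P + P**2) + P = P**2 + 2*P)
-b((-7 - 2)*p) = -(-7 - 2)*2*(2 + (-7 - 2)*2) = -(-9*2)*(2 - 9*2) = -(-18)*(2 - 18) = -(-18)*(-16) = -1*288 = -288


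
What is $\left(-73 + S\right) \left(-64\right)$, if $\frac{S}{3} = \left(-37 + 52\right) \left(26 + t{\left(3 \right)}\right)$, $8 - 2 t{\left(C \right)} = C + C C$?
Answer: $-64448$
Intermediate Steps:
$t{\left(C \right)} = 4 - \frac{C}{2} - \frac{C^{2}}{2}$ ($t{\left(C \right)} = 4 - \frac{C + C C}{2} = 4 - \frac{C + C^{2}}{2} = 4 - \left(\frac{C}{2} + \frac{C^{2}}{2}\right) = 4 - \frac{C}{2} - \frac{C^{2}}{2}$)
$S = 1080$ ($S = 3 \left(-37 + 52\right) \left(26 - \left(- \frac{5}{2} + \frac{9}{2}\right)\right) = 3 \cdot 15 \left(26 - 2\right) = 3 \cdot 15 \cdot 24 = 3 \cdot 360 = 1080$)
$\left(-73 + S\right) \left(-64\right) = \left(-73 + 1080\right) \left(-64\right) = 1007 \left(-64\right) = -64448$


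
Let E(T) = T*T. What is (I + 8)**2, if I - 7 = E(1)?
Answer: 256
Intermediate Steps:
E(T) = T**2
I = 8 (I = 7 + 1**2 = 7 + 1 = 8)
(I + 8)**2 = (8 + 8)**2 = 16**2 = 256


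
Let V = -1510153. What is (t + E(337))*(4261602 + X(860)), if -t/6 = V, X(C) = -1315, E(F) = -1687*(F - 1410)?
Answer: 46313873936803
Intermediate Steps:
E(F) = 2378670 - 1687*F (E(F) = -1687*(-1410 + F) = 2378670 - 1687*F)
t = 9060918 (t = -6*(-1510153) = 9060918)
(t + E(337))*(4261602 + X(860)) = (9060918 + (2378670 - 1687*337))*(4261602 - 1315) = (9060918 + (2378670 - 568519))*4260287 = (9060918 + 1810151)*4260287 = 10871069*4260287 = 46313873936803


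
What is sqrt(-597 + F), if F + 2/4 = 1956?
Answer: sqrt(5434)/2 ≈ 36.858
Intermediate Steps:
F = 3911/2 (F = -1/2 + 1956 = 3911/2 ≈ 1955.5)
sqrt(-597 + F) = sqrt(-597 + 3911/2) = sqrt(2717/2) = sqrt(5434)/2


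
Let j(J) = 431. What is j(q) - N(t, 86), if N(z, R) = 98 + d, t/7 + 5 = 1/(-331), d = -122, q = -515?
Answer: 455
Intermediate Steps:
t = -11592/331 (t = -35 + 7/(-331) = -35 + 7*(-1/331) = -35 - 7/331 = -11592/331 ≈ -35.021)
N(z, R) = -24 (N(z, R) = 98 - 122 = -24)
j(q) - N(t, 86) = 431 - 1*(-24) = 431 + 24 = 455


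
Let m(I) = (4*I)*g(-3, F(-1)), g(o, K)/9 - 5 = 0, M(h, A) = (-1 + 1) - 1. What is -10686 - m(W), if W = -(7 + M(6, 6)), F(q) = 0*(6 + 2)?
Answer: -9606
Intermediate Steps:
M(h, A) = -1 (M(h, A) = 0 - 1 = -1)
F(q) = 0 (F(q) = 0*8 = 0)
W = -6 (W = -(7 - 1) = -1*6 = -6)
g(o, K) = 45 (g(o, K) = 45 + 9*0 = 45 + 0 = 45)
m(I) = 180*I (m(I) = (4*I)*45 = 180*I)
-10686 - m(W) = -10686 - 180*(-6) = -10686 - 1*(-1080) = -10686 + 1080 = -9606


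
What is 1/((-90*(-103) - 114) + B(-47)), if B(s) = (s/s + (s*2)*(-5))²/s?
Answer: 47/208491 ≈ 0.00022543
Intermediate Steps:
B(s) = (1 - 10*s)²/s (B(s) = (1 + (2*s)*(-5))²/s = (1 - 10*s)²/s)
1/((-90*(-103) - 114) + B(-47)) = 1/((-90*(-103) - 114) + (-1 + 10*(-47))²/(-47)) = 1/((9270 - 114) - (-1 - 470)²/47) = 1/(9156 - 1/47*(-471)²) = 1/(9156 - 1/47*221841) = 1/(9156 - 221841/47) = 1/(208491/47) = 47/208491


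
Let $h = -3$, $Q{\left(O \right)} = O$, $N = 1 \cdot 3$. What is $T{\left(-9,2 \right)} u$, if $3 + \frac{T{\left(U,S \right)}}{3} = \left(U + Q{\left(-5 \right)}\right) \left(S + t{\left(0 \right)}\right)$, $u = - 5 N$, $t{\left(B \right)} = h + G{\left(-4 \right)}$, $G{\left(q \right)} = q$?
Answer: $-3015$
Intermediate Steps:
$N = 3$
$t{\left(B \right)} = -7$ ($t{\left(B \right)} = -3 - 4 = -7$)
$u = -15$ ($u = \left(-5\right) 3 = -15$)
$T{\left(U,S \right)} = -9 + 3 \left(-7 + S\right) \left(-5 + U\right)$ ($T{\left(U,S \right)} = -9 + 3 \left(U - 5\right) \left(S - 7\right) = -9 + 3 \left(-5 + U\right) \left(-7 + S\right) = -9 + 3 \left(-7 + S\right) \left(-5 + U\right)$)
$T{\left(-9,2 \right)} u = \left(96 - -189 - 30 + 3 \cdot 2 \left(-9\right)\right) \left(-15\right) = \left(96 + 189 - 30 - 54\right) \left(-15\right) = 201 \left(-15\right) = -3015$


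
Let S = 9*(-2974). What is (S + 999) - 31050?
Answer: -56817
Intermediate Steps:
S = -26766
(S + 999) - 31050 = (-26766 + 999) - 31050 = -25767 - 31050 = -56817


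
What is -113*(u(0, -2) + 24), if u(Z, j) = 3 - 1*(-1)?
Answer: -3164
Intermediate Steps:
u(Z, j) = 4 (u(Z, j) = 3 + 1 = 4)
-113*(u(0, -2) + 24) = -113*(4 + 24) = -113*28 = -3164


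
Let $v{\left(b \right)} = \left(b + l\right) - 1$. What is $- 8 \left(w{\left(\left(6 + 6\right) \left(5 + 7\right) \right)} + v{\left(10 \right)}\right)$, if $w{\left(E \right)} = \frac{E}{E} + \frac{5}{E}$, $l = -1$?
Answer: $- \frac{1301}{18} \approx -72.278$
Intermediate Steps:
$w{\left(E \right)} = 1 + \frac{5}{E}$
$v{\left(b \right)} = -2 + b$ ($v{\left(b \right)} = \left(b - 1\right) - 1 = \left(-1 + b\right) - 1 = -2 + b$)
$- 8 \left(w{\left(\left(6 + 6\right) \left(5 + 7\right) \right)} + v{\left(10 \right)}\right) = - 8 \left(\frac{5 + \left(6 + 6\right) \left(5 + 7\right)}{\left(6 + 6\right) \left(5 + 7\right)} + \left(-2 + 10\right)\right) = - 8 \left(\frac{5 + 12 \cdot 12}{12 \cdot 12} + 8\right) = - 8 \left(\frac{5 + 144}{144} + 8\right) = - 8 \left(\frac{1}{144} \cdot 149 + 8\right) = - 8 \left(\frac{149}{144} + 8\right) = \left(-8\right) \frac{1301}{144} = - \frac{1301}{18}$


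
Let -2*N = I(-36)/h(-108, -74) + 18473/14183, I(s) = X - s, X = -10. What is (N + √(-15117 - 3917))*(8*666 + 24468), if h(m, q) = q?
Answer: -571993812/40367 + 29796*I*√19034 ≈ -14170.0 + 4.1108e+6*I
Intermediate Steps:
I(s) = -10 - s
N = -19197/40367 (N = -((-10 - 1*(-36))/(-74) + 18473/14183)/2 = -((-10 + 36)*(-1/74) + 18473*(1/14183))/2 = -(26*(-1/74) + 1421/1091)/2 = -(-13/37 + 1421/1091)/2 = -½*38394/40367 = -19197/40367 ≈ -0.47556)
(N + √(-15117 - 3917))*(8*666 + 24468) = (-19197/40367 + √(-15117 - 3917))*(8*666 + 24468) = (-19197/40367 + √(-19034))*(5328 + 24468) = (-19197/40367 + I*√19034)*29796 = -571993812/40367 + 29796*I*√19034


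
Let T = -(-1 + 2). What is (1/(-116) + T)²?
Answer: 13689/13456 ≈ 1.0173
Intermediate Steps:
T = -1 (T = -1*1 = -1)
(1/(-116) + T)² = (1/(-116) - 1)² = (-1/116 - 1)² = (-117/116)² = 13689/13456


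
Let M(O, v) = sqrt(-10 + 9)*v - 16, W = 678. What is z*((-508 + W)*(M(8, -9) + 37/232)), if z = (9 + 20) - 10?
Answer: -5935125/116 - 29070*I ≈ -51165.0 - 29070.0*I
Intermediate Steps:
M(O, v) = -16 + I*v (M(O, v) = sqrt(-1)*v - 16 = I*v - 16 = -16 + I*v)
z = 19 (z = 29 - 10 = 19)
z*((-508 + W)*(M(8, -9) + 37/232)) = 19*((-508 + 678)*((-16 + I*(-9)) + 37/232)) = 19*(170*((-16 - 9*I) + 37*(1/232))) = 19*(170*((-16 - 9*I) + 37/232)) = 19*(170*(-3675/232 - 9*I)) = 19*(-312375/116 - 1530*I) = -5935125/116 - 29070*I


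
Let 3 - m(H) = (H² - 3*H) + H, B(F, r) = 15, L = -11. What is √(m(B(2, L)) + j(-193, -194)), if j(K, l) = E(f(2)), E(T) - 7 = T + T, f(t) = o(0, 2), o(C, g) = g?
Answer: I*√181 ≈ 13.454*I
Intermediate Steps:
f(t) = 2
E(T) = 7 + 2*T (E(T) = 7 + (T + T) = 7 + 2*T)
m(H) = 3 - H² + 2*H (m(H) = 3 - ((H² - 3*H) + H) = 3 - (H² - 2*H) = 3 + (-H² + 2*H) = 3 - H² + 2*H)
j(K, l) = 11 (j(K, l) = 7 + 2*2 = 7 + 4 = 11)
√(m(B(2, L)) + j(-193, -194)) = √((3 - 1*15² + 2*15) + 11) = √((3 - 1*225 + 30) + 11) = √((3 - 225 + 30) + 11) = √(-192 + 11) = √(-181) = I*√181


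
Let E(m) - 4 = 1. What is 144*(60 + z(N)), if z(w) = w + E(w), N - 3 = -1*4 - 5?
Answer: 8496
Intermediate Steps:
E(m) = 5 (E(m) = 4 + 1 = 5)
N = -6 (N = 3 + (-1*4 - 5) = 3 + (-4 - 5) = 3 - 9 = -6)
z(w) = 5 + w (z(w) = w + 5 = 5 + w)
144*(60 + z(N)) = 144*(60 + (5 - 6)) = 144*(60 - 1) = 144*59 = 8496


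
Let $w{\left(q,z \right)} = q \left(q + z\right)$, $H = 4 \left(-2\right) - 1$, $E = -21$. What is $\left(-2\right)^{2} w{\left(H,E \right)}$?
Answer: $1080$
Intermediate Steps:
$H = -9$ ($H = -8 - 1 = -9$)
$\left(-2\right)^{2} w{\left(H,E \right)} = \left(-2\right)^{2} \left(- 9 \left(-9 - 21\right)\right) = 4 \left(\left(-9\right) \left(-30\right)\right) = 4 \cdot 270 = 1080$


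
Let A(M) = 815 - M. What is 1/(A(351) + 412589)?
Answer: 1/413053 ≈ 2.4210e-6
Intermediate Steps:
1/(A(351) + 412589) = 1/((815 - 1*351) + 412589) = 1/((815 - 351) + 412589) = 1/(464 + 412589) = 1/413053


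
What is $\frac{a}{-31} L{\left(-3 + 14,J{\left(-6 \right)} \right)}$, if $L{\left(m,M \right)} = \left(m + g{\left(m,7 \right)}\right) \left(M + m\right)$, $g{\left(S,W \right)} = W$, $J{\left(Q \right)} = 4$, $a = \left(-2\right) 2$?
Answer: $\frac{1080}{31} \approx 34.839$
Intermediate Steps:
$a = -4$
$L{\left(m,M \right)} = \left(7 + m\right) \left(M + m\right)$ ($L{\left(m,M \right)} = \left(m + 7\right) \left(M + m\right) = \left(7 + m\right) \left(M + m\right)$)
$\frac{a}{-31} L{\left(-3 + 14,J{\left(-6 \right)} \right)} = - \frac{4}{-31} \left(\left(-3 + 14\right)^{2} + 7 \cdot 4 + 7 \left(-3 + 14\right) + 4 \left(-3 + 14\right)\right) = \left(-4\right) \left(- \frac{1}{31}\right) \left(11^{2} + 28 + 7 \cdot 11 + 4 \cdot 11\right) = \frac{4 \left(121 + 28 + 77 + 44\right)}{31} = \frac{4}{31} \cdot 270 = \frac{1080}{31}$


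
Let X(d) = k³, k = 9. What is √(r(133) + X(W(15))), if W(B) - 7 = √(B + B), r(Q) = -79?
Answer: 5*√26 ≈ 25.495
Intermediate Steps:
W(B) = 7 + √2*√B (W(B) = 7 + √(B + B) = 7 + √(2*B) = 7 + √2*√B)
X(d) = 729 (X(d) = 9³ = 729)
√(r(133) + X(W(15))) = √(-79 + 729) = √650 = 5*√26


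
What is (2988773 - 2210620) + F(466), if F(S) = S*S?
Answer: 995309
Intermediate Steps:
F(S) = S²
(2988773 - 2210620) + F(466) = (2988773 - 2210620) + 466² = 778153 + 217156 = 995309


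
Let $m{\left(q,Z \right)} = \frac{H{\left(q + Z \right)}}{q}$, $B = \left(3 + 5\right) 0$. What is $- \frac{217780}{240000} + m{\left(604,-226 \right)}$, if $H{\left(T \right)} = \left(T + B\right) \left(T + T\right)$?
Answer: $\frac{855659761}{1812000} \approx 472.22$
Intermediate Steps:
$B = 0$ ($B = 8 \cdot 0 = 0$)
$H{\left(T \right)} = 2 T^{2}$ ($H{\left(T \right)} = \left(T + 0\right) \left(T + T\right) = T 2 T = 2 T^{2}$)
$m{\left(q,Z \right)} = \frac{2 \left(Z + q\right)^{2}}{q}$ ($m{\left(q,Z \right)} = \frac{2 \left(q + Z\right)^{2}}{q} = \frac{2 \left(Z + q\right)^{2}}{q}$)
$- \frac{217780}{240000} + m{\left(604,-226 \right)} = - \frac{217780}{240000} + \frac{2 \left(-226 + 604\right)^{2}}{604} = \left(-217780\right) \frac{1}{240000} + 2 \cdot \frac{1}{604} \cdot 378^{2} = - \frac{10889}{12000} + 2 \cdot \frac{1}{604} \cdot 142884 = - \frac{10889}{12000} + \frac{71442}{151} = \frac{855659761}{1812000}$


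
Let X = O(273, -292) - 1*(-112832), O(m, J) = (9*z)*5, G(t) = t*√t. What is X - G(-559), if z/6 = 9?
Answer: 115262 + 559*I*√559 ≈ 1.1526e+5 + 13217.0*I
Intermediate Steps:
z = 54 (z = 6*9 = 54)
G(t) = t^(3/2)
O(m, J) = 2430 (O(m, J) = (9*54)*5 = 486*5 = 2430)
X = 115262 (X = 2430 - 1*(-112832) = 2430 + 112832 = 115262)
X - G(-559) = 115262 - (-559)^(3/2) = 115262 - (-559)*I*√559 = 115262 + 559*I*√559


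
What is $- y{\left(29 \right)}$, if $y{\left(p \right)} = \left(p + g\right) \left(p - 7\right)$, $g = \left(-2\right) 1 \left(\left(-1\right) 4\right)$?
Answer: $-814$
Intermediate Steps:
$g = 8$ ($g = \left(-2\right) \left(-4\right) = 8$)
$y{\left(p \right)} = \left(-7 + p\right) \left(8 + p\right)$ ($y{\left(p \right)} = \left(p + 8\right) \left(p - 7\right) = \left(8 + p\right) \left(-7 + p\right) = \left(-7 + p\right) \left(8 + p\right)$)
$- y{\left(29 \right)} = - (-56 + 29 + 29^{2}) = - (-56 + 29 + 841) = \left(-1\right) 814 = -814$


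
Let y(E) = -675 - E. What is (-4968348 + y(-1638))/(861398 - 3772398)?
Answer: 993477/582200 ≈ 1.7064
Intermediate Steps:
(-4968348 + y(-1638))/(861398 - 3772398) = (-4968348 + (-675 - 1*(-1638)))/(861398 - 3772398) = (-4968348 + (-675 + 1638))/(-2911000) = (-4968348 + 963)*(-1/2911000) = -4967385*(-1/2911000) = 993477/582200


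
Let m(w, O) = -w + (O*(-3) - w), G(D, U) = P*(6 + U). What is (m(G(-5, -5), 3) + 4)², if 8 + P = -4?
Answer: 361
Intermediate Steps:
P = -12 (P = -8 - 4 = -12)
G(D, U) = -72 - 12*U (G(D, U) = -12*(6 + U) = -72 - 12*U)
m(w, O) = -3*O - 2*w (m(w, O) = -w + (-3*O - w) = -w + (-w - 3*O) = -3*O - 2*w)
(m(G(-5, -5), 3) + 4)² = ((-3*3 - 2*(-72 - 12*(-5))) + 4)² = ((-9 - 2*(-72 + 60)) + 4)² = ((-9 - 2*(-12)) + 4)² = ((-9 + 24) + 4)² = (15 + 4)² = 19² = 361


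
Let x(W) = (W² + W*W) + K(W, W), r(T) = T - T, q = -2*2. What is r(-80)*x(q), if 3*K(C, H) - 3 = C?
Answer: 0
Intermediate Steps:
q = -4
K(C, H) = 1 + C/3
r(T) = 0
x(W) = 1 + 2*W² + W/3 (x(W) = (W² + W*W) + (1 + W/3) = (W² + W²) + (1 + W/3) = 2*W² + (1 + W/3) = 1 + 2*W² + W/3)
r(-80)*x(q) = 0*(1 + 2*(-4)² + (⅓)*(-4)) = 0*(1 + 2*16 - 4/3) = 0*(1 + 32 - 4/3) = 0*(95/3) = 0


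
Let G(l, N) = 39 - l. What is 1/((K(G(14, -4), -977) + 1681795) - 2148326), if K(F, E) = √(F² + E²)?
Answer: -466531/217650218807 - √955154/217650218807 ≈ -2.1480e-6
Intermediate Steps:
K(F, E) = √(E² + F²)
1/((K(G(14, -4), -977) + 1681795) - 2148326) = 1/((√((-977)² + (39 - 1*14)²) + 1681795) - 2148326) = 1/((√(954529 + (39 - 14)²) + 1681795) - 2148326) = 1/((√(954529 + 25²) + 1681795) - 2148326) = 1/((√(954529 + 625) + 1681795) - 2148326) = 1/((√955154 + 1681795) - 2148326) = 1/((1681795 + √955154) - 2148326) = 1/(-466531 + √955154)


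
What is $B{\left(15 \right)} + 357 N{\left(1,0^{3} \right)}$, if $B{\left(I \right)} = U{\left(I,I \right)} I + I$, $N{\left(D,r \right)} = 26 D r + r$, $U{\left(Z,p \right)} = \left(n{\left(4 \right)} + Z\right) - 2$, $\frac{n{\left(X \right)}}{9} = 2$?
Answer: $480$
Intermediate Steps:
$n{\left(X \right)} = 18$ ($n{\left(X \right)} = 9 \cdot 2 = 18$)
$U{\left(Z,p \right)} = 16 + Z$ ($U{\left(Z,p \right)} = \left(18 + Z\right) - 2 = 16 + Z$)
$N{\left(D,r \right)} = r + 26 D r$ ($N{\left(D,r \right)} = 26 D r + r = r + 26 D r$)
$B{\left(I \right)} = I + I \left(16 + I\right)$ ($B{\left(I \right)} = \left(16 + I\right) I + I = I \left(16 + I\right) + I = I + I \left(16 + I\right)$)
$B{\left(15 \right)} + 357 N{\left(1,0^{3} \right)} = 15 \left(17 + 15\right) + 357 \cdot 0^{3} \left(1 + 26 \cdot 1\right) = 15 \cdot 32 + 357 \cdot 0 \left(1 + 26\right) = 480 + 357 \cdot 0 \cdot 27 = 480 + 357 \cdot 0 = 480 + 0 = 480$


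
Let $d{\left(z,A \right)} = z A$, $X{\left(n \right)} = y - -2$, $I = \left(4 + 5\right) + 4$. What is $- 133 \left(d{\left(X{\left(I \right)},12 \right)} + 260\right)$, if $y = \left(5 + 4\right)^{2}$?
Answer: $-167048$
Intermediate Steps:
$y = 81$ ($y = 9^{2} = 81$)
$I = 13$ ($I = 9 + 4 = 13$)
$X{\left(n \right)} = 83$ ($X{\left(n \right)} = 81 - -2 = 81 + 2 = 83$)
$d{\left(z,A \right)} = A z$
$- 133 \left(d{\left(X{\left(I \right)},12 \right)} + 260\right) = - 133 \left(12 \cdot 83 + 260\right) = - 133 \left(996 + 260\right) = \left(-133\right) 1256 = -167048$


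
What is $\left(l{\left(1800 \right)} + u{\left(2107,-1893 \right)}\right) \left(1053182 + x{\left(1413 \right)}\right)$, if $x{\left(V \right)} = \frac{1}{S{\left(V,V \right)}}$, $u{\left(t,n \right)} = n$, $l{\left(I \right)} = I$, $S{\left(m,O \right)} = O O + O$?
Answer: $- \frac{65231399040475}{665994} \approx -9.7946 \cdot 10^{7}$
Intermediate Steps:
$S{\left(m,O \right)} = O + O^{2}$ ($S{\left(m,O \right)} = O^{2} + O = O + O^{2}$)
$x{\left(V \right)} = \frac{1}{V \left(1 + V\right)}$
$\left(l{\left(1800 \right)} + u{\left(2107,-1893 \right)}\right) \left(1053182 + x{\left(1413 \right)}\right) = \left(1800 - 1893\right) \left(1053182 + \frac{1}{1413 \left(1 + 1413\right)}\right) = - 93 \left(1053182 + \frac{1}{1413 \cdot 1414}\right) = - 93 \left(1053182 + \frac{1}{1413} \cdot \frac{1}{1414}\right) = - 93 \left(1053182 + \frac{1}{1997982}\right) = \left(-93\right) \frac{2104238678725}{1997982} = - \frac{65231399040475}{665994}$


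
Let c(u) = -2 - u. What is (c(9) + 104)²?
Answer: 8649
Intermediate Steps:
(c(9) + 104)² = ((-2 - 1*9) + 104)² = ((-2 - 9) + 104)² = (-11 + 104)² = 93² = 8649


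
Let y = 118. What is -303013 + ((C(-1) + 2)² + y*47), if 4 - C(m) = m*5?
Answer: -297346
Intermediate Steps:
C(m) = 4 - 5*m (C(m) = 4 - m*5 = 4 - 5*m)
-303013 + ((C(-1) + 2)² + y*47) = -303013 + (((4 - 5*(-1)) + 2)² + 118*47) = -303013 + (((4 + 5) + 2)² + 5546) = -303013 + ((9 + 2)² + 5546) = -303013 + (11² + 5546) = -303013 + (121 + 5546) = -303013 + 5667 = -297346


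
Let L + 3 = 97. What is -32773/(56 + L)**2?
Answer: -32773/22500 ≈ -1.4566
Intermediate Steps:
L = 94 (L = -3 + 97 = 94)
-32773/(56 + L)**2 = -32773/(56 + 94)**2 = -32773/(150**2) = -32773/22500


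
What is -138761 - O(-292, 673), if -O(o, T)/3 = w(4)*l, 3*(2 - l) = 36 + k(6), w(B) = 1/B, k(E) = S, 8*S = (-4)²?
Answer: -138769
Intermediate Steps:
S = 2 (S = (⅛)*(-4)² = (⅛)*16 = 2)
k(E) = 2
l = -32/3 (l = 2 - (36 + 2)/3 = 2 - ⅓*38 = 2 - 38/3 = -32/3 ≈ -10.667)
O(o, T) = 8 (O(o, T) = -3*(-32)/(4*3) = -3*(-8/3) = 8)
-138761 - O(-292, 673) = -138761 - 1*8 = -138761 - 8 = -138769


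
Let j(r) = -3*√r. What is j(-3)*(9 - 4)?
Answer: -15*I*√3 ≈ -25.981*I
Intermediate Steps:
j(-3)*(9 - 4) = (-3*I*√3)*(9 - 4) = -3*I*√3*5 = -15*I*√3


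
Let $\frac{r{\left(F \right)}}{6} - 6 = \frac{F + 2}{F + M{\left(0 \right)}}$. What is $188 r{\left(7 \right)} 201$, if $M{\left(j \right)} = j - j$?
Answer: $\frac{11563128}{7} \approx 1.6519 \cdot 10^{6}$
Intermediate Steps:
$M{\left(j \right)} = 0$
$r{\left(F \right)} = 36 + \frac{6 \left(2 + F\right)}{F}$ ($r{\left(F \right)} = 36 + 6 \frac{F + 2}{F + 0} = 36 + 6 \frac{2 + F}{F} = 36 + \frac{6 \left(2 + F\right)}{F}$)
$188 r{\left(7 \right)} 201 = 188 \left(42 + \frac{12}{7}\right) 201 = 188 \cdot \frac{306}{7} \cdot 201 = \frac{57528}{7} \cdot 201 = \frac{11563128}{7}$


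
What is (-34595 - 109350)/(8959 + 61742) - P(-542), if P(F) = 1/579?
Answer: -27804952/13645293 ≈ -2.0377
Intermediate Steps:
P(F) = 1/579
(-34595 - 109350)/(8959 + 61742) - P(-542) = (-34595 - 109350)/(8959 + 61742) - 1*1/579 = -143945/70701 - 1/579 = -27804952/13645293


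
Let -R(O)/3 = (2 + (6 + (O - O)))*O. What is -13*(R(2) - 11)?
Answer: 767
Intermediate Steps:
R(O) = -24*O (R(O) = -3*(2 + (6 + (O - O)))*O = -3*(2 + (6 + 0))*O = -3*(2 + 6)*O = -24*O)
-13*(R(2) - 11) = -13*(-24*2 - 11) = -13*(-48 - 11) = -13*(-59) = 767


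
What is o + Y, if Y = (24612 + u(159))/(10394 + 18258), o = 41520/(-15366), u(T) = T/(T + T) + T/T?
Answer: -20805641/11288888 ≈ -1.8430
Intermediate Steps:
u(T) = 3/2 (u(T) = T/((2*T)) + 1 = T*(1/(2*T)) + 1 = ½ + 1 = 3/2)
o = -6920/2561 (o = 41520*(-1/15366) = -6920/2561 ≈ -2.7021)
Y = 49227/57304 (Y = (24612 + 3/2)/(10394 + 18258) = (49227/2)/28652 = (49227/2)*(1/28652) = 49227/57304 ≈ 0.85905)
o + Y = -6920/2561 + 49227/57304 = -20805641/11288888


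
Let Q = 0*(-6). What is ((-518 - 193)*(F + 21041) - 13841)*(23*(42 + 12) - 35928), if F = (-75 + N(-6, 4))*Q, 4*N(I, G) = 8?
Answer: 519387886512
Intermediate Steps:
N(I, G) = 2 (N(I, G) = (¼)*8 = 2)
Q = 0
F = 0 (F = (-75 + 2)*0 = -73*0 = 0)
((-518 - 193)*(F + 21041) - 13841)*(23*(42 + 12) - 35928) = ((-518 - 193)*(0 + 21041) - 13841)*(23*(42 + 12) - 35928) = (-711*21041 - 13841)*(23*54 - 35928) = (-14960151 - 13841)*(1242 - 35928) = -14973992*(-34686) = 519387886512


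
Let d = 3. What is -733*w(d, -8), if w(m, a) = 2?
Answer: -1466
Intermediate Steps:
-733*w(d, -8) = -733*2 = -1466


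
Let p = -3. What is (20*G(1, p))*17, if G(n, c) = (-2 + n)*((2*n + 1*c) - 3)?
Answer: 1360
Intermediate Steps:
G(n, c) = (-2 + n)*(-3 + c + 2*n) (G(n, c) = (-2 + n)*((2*n + c) - 3) = (-2 + n)*((c + 2*n) - 3) = (-2 + n)*(-3 + c + 2*n))
(20*G(1, p))*17 = (20*(6 - 7*1 - 2*(-3) + 2*1² - 3*1))*17 = (20*(6 - 7 + 6 + 2*1 - 3))*17 = (20*(6 - 7 + 6 + 2 - 3))*17 = (20*4)*17 = 80*17 = 1360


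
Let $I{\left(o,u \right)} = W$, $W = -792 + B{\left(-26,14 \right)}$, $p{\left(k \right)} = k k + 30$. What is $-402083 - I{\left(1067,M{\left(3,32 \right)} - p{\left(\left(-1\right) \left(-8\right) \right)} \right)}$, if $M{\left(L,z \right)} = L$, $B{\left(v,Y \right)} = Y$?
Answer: $-401305$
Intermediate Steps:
$p{\left(k \right)} = 30 + k^{2}$ ($p{\left(k \right)} = k^{2} + 30 = 30 + k^{2}$)
$W = -778$ ($W = -792 + 14 = -778$)
$I{\left(o,u \right)} = -778$
$-402083 - I{\left(1067,M{\left(3,32 \right)} - p{\left(\left(-1\right) \left(-8\right) \right)} \right)} = -402083 - -778 = -402083 + 778 = -401305$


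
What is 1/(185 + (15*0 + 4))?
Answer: 1/189 ≈ 0.0052910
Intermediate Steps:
1/(185 + (15*0 + 4)) = 1/(185 + (0 + 4)) = 1/(185 + 4) = 1/189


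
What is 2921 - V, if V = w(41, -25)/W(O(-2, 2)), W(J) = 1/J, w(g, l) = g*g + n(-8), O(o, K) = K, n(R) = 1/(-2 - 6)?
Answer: -1763/4 ≈ -440.75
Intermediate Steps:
n(R) = -⅛ (n(R) = 1/(-8) = -⅛)
w(g, l) = -⅛ + g² (w(g, l) = g*g - ⅛ = g² - ⅛ = -⅛ + g²)
V = 13447/4 (V = (-⅛ + 41²)/(1/2) = (-⅛ + 1681)/(½) = (13447/8)*2 = 13447/4 ≈ 3361.8)
2921 - V = 2921 - 1*13447/4 = 2921 - 13447/4 = -1763/4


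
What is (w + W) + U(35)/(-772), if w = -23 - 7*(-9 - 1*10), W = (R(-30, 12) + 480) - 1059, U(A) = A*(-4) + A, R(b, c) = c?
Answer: -352699/772 ≈ -456.86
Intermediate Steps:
U(A) = -3*A (U(A) = -4*A + A = -3*A)
W = -567 (W = (12 + 480) - 1059 = 492 - 1059 = -567)
w = 110 (w = -23 - 7*(-9 - 10) = -23 - 7*(-19) = -23 + 133 = 110)
(w + W) + U(35)/(-772) = (110 - 567) - 3*35/(-772) = -457 - 105*(-1/772) = -457 + 105/772 = -352699/772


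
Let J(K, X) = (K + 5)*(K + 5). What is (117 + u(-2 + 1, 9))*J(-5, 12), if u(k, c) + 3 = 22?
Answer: 0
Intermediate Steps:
u(k, c) = 19 (u(k, c) = -3 + 22 = 19)
J(K, X) = (5 + K)² (J(K, X) = (5 + K)*(5 + K) = (5 + K)²)
(117 + u(-2 + 1, 9))*J(-5, 12) = (117 + 19)*(5 - 5)² = 136*0² = 136*0 = 0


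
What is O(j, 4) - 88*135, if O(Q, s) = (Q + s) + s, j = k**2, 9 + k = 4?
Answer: -11847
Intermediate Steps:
k = -5 (k = -9 + 4 = -5)
j = 25 (j = (-5)**2 = 25)
O(Q, s) = Q + 2*s
O(j, 4) - 88*135 = (25 + 2*4) - 88*135 = (25 + 8) - 11880 = 33 - 11880 = -11847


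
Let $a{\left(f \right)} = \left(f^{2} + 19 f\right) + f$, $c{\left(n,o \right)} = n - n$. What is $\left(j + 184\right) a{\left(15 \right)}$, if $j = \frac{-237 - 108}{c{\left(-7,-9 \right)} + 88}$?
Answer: $\frac{8319675}{88} \approx 94542.0$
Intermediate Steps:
$c{\left(n,o \right)} = 0$
$a{\left(f \right)} = f^{2} + 20 f$
$j = - \frac{345}{88}$ ($j = \frac{-237 - 108}{0 + 88} = - \frac{345}{88} \approx -3.9205$)
$\left(j + 184\right) a{\left(15 \right)} = \left(- \frac{345}{88} + 184\right) 15 \left(20 + 15\right) = \frac{15847 \cdot 15 \cdot 35}{88} = \frac{15847}{88} \cdot 525 = \frac{8319675}{88}$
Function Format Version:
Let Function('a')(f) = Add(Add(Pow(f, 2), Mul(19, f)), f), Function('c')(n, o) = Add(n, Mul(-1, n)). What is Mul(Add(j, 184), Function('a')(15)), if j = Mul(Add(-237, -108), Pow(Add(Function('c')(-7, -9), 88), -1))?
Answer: Rational(8319675, 88) ≈ 94542.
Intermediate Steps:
Function('c')(n, o) = 0
Function('a')(f) = Add(Pow(f, 2), Mul(20, f))
j = Rational(-345, 88) (j = Mul(Add(-237, -108), Pow(Add(0, 88), -1)) = Mul(-345, Pow(88, -1)) = Mul(-345, Rational(1, 88)) = Rational(-345, 88) ≈ -3.9205)
Mul(Add(j, 184), Function('a')(15)) = Mul(Add(Rational(-345, 88), 184), Mul(15, Add(20, 15))) = Mul(Rational(15847, 88), Mul(15, 35)) = Mul(Rational(15847, 88), 525) = Rational(8319675, 88)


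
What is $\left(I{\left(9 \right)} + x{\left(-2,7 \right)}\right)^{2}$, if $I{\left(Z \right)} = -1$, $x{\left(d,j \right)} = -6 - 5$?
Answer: $144$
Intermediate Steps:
$x{\left(d,j \right)} = -11$ ($x{\left(d,j \right)} = -6 - 5 = -11$)
$\left(I{\left(9 \right)} + x{\left(-2,7 \right)}\right)^{2} = \left(-1 - 11\right)^{2} = \left(-12\right)^{2} = 144$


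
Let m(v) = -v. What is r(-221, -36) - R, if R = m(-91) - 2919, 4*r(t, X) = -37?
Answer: 11275/4 ≈ 2818.8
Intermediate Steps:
r(t, X) = -37/4 (r(t, X) = (¼)*(-37) = -37/4)
R = -2828 (R = -1*(-91) - 2919 = 91 - 2919 = -2828)
r(-221, -36) - R = -37/4 - 1*(-2828) = -37/4 + 2828 = 11275/4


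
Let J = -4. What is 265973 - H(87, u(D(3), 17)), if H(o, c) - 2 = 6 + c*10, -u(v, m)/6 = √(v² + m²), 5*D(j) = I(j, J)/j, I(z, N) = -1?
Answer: 265965 + 4*√65026 ≈ 2.6699e+5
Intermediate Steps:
D(j) = -1/(5*j) (D(j) = (-1/j)/5 = -1/(5*j))
u(v, m) = -6*√(m² + v²) (u(v, m) = -6*√(v² + m²) = -6*√(m² + v²))
H(o, c) = 8 + 10*c (H(o, c) = 2 + (6 + c*10) = 2 + (6 + 10*c) = 8 + 10*c)
265973 - H(87, u(D(3), 17)) = 265973 - (8 + 10*(-6*√(17² + (-⅕/3)²))) = 265973 - (8 + 10*(-6*√(289 + (-⅕*⅓)²))) = 265973 - (8 + 10*(-6*√(289 + (-1/15)²))) = 265973 - (8 + 10*(-6*√(289 + 1/225))) = 265973 - (8 + 10*(-2*√65026/5)) = 265973 - (8 - 4*√65026) = 265973 + (-8 + 4*√65026) = 265965 + 4*√65026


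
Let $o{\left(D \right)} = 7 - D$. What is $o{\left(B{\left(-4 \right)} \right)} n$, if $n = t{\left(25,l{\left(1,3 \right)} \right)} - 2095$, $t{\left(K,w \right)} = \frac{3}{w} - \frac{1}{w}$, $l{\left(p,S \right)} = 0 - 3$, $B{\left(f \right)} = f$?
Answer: $- \frac{69157}{3} \approx -23052.0$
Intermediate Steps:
$l{\left(p,S \right)} = -3$
$t{\left(K,w \right)} = \frac{2}{w}$
$n = - \frac{6287}{3}$ ($n = \frac{2}{-3} - 2095 = 2 \left(- \frac{1}{3}\right) - 2095 = - \frac{2}{3} - 2095 = - \frac{6287}{3} \approx -2095.7$)
$o{\left(B{\left(-4 \right)} \right)} n = \left(7 - -4\right) \left(- \frac{6287}{3}\right) = \left(7 + 4\right) \left(- \frac{6287}{3}\right) = 11 \left(- \frac{6287}{3}\right) = - \frac{69157}{3}$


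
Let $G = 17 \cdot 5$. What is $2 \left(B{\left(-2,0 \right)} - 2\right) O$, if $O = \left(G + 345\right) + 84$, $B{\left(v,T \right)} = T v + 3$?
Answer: $1028$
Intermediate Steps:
$B{\left(v,T \right)} = 3 + T v$
$G = 85$
$O = 514$ ($O = \left(85 + 345\right) + 84 = 430 + 84 = 514$)
$2 \left(B{\left(-2,0 \right)} - 2\right) O = 2 \left(\left(3 + 0 \left(-2\right)\right) - 2\right) 514 = 2 \left(\left(3 + 0\right) - 2\right) 514 = 2 \left(3 - 2\right) 514 = 2 \cdot 1 \cdot 514 = 2 \cdot 514 = 1028$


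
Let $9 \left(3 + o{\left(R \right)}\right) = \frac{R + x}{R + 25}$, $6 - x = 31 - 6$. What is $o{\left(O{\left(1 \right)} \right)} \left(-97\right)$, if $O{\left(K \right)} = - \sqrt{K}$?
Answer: $\frac{16199}{54} \approx 299.98$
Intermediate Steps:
$x = -19$ ($x = 6 - \left(31 - 6\right) = 6 - 25 = -19$)
$o{\left(R \right)} = -3 + \frac{-19 + R}{9 \left(25 + R\right)}$ ($o{\left(R \right)} = -3 + \frac{\left(R - 19\right) \frac{1}{R + 25}}{9} = -3 + \frac{\left(-19 + R\right) \frac{1}{25 + R}}{9} = -3 + \frac{\frac{1}{25 + R} \left(-19 + R\right)}{9} = -3 + \frac{-19 + R}{9 \left(25 + R\right)}$)
$o{\left(O{\left(1 \right)} \right)} \left(-97\right) = \frac{2 \left(-347 - 13 \left(- \sqrt{1}\right)\right)}{9 \left(25 - \sqrt{1}\right)} \left(-97\right) = \frac{2 \left(-347 - 13 \left(\left(-1\right) 1\right)\right)}{9 \left(25 - 1\right)} \left(-97\right) = \frac{2 \left(-347 - -13\right)}{9 \left(25 - 1\right)} \left(-97\right) = \frac{2 \left(-347 + 13\right)}{9 \cdot 24} \left(-97\right) = \frac{2}{9} \cdot \frac{1}{24} \left(-334\right) \left(-97\right) = \left(- \frac{167}{54}\right) \left(-97\right) = \frac{16199}{54}$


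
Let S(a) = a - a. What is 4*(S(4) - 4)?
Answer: -16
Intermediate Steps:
S(a) = 0
4*(S(4) - 4) = 4*(0 - 4) = 4*(-4) = -16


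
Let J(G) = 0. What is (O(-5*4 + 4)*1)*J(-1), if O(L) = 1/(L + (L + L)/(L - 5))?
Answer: 0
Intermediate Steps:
O(L) = 1/(L + 2*L/(-5 + L)) (O(L) = 1/(L + (2*L)/(-5 + L)) = 1/(L + 2*L/(-5 + L)))
(O(-5*4 + 4)*1)*J(-1) = (((-5 + (-5*4 + 4))/((-5*4 + 4)*(-3 + (-5*4 + 4))))*1)*0 = (((-5 + (-20 + 4))/((-20 + 4)*(-3 + (-20 + 4))))*1)*0 = (((-5 - 16)/((-16)*(-3 - 16)))*1)*0 = (-1/16*(-21)/(-19)*1)*0 = (-1/16*(-1/19)*(-21)*1)*0 = -21/304*1*0 = -21/304*0 = 0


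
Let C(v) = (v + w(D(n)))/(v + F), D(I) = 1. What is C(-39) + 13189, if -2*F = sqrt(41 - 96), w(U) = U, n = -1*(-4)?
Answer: 80973199/6139 - 76*I*sqrt(55)/6139 ≈ 13190.0 - 0.091812*I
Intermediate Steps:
n = 4
F = -I*sqrt(55)/2 (F = -sqrt(41 - 96)/2 = -I*sqrt(55)/2 ≈ -3.7081*I)
C(v) = (1 + v)/(v - I*sqrt(55)/2) (C(v) = (v + 1)/(v - I*sqrt(55)/2) = (1 + v)/(v - I*sqrt(55)/2))
C(-39) + 13189 = 2*(1 - 39)/(2*(-39) - I*sqrt(55)) + 13189 = 2*(-38)/(-78 - I*sqrt(55)) + 13189 = -76/(-78 - I*sqrt(55)) + 13189 = 13189 - 76/(-78 - I*sqrt(55))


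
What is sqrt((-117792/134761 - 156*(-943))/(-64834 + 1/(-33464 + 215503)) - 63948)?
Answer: 6*I*sqrt(1485516436100347768497761386854)/28918035949555 ≈ 252.88*I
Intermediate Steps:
sqrt((-117792/134761 - 156*(-943))/(-64834 + 1/(-33464 + 215503)) - 63948) = sqrt((-117792*1/134761 + 147108)/(-64834 + 1/182039) - 63948) = sqrt((-117792/134761 + 147108)/(-64834 + 1/182039) - 63948) = sqrt(19824303396/(134761*(-11802316525/182039)) - 63948) = sqrt((19824303396/134761)*(-182039/11802316525) - 63948) = sqrt(-328072396900404/144590179747775 - 63948) = sqrt(-9246580886907616104/144590179747775) = 6*I*sqrt(1485516436100347768497761386854)/28918035949555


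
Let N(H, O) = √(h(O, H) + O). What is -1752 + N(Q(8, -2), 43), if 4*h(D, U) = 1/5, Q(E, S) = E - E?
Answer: -1752 + √4305/10 ≈ -1745.4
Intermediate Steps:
Q(E, S) = 0
h(D, U) = 1/20 (h(D, U) = (1/5)/4 = (1*(⅕))/4 = (¼)*(⅕) = 1/20)
N(H, O) = √(1/20 + O)
-1752 + N(Q(8, -2), 43) = -1752 + √(5 + 100*43)/10 = -1752 + √(5 + 4300)/10 = -1752 + √4305/10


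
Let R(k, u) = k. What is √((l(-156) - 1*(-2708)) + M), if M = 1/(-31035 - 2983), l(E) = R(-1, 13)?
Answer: 5*√125304248442/34018 ≈ 52.029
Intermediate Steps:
l(E) = -1
M = -1/34018 (M = 1/(-34018) = -1/34018 ≈ -2.9396e-5)
√((l(-156) - 1*(-2708)) + M) = √((-1 - 1*(-2708)) - 1/34018) = √((-1 + 2708) - 1/34018) = √(2707 - 1/34018) = √(92086725/34018) = 5*√125304248442/34018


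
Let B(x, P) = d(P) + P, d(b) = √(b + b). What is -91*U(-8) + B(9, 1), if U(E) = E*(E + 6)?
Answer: -1455 + √2 ≈ -1453.6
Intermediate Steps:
U(E) = E*(6 + E)
d(b) = √2*√b (d(b) = √(2*b) = √2*√b)
B(x, P) = P + √2*√P (B(x, P) = √2*√P + P = P + √2*√P)
-91*U(-8) + B(9, 1) = -(-728)*(6 - 8) + (1 + √2*√1) = -(-728)*(-2) + (1 + √2*1) = -91*16 + (1 + √2) = -1456 + (1 + √2) = -1455 + √2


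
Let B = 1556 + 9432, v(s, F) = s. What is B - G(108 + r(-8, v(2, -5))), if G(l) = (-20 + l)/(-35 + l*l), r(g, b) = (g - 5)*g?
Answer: 493459900/44909 ≈ 10988.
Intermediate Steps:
r(g, b) = g*(-5 + g) (r(g, b) = (-5 + g)*g = g*(-5 + g))
B = 10988
G(l) = (-20 + l)/(-35 + l²)
B - G(108 + r(-8, v(2, -5))) = 10988 - (-20 + (108 - 8*(-5 - 8)))/(-35 + (108 - 8*(-5 - 8))²) = 10988 - (-20 + (108 - 8*(-13)))/(-35 + (108 - 8*(-13))²) = 10988 - (-20 + (108 + 104))/(-35 + (108 + 104)²) = 10988 - (-20 + 212)/(-35 + 212²) = 10988 - 192/(-35 + 44944) = 10988 - 192/44909 = 493459900/44909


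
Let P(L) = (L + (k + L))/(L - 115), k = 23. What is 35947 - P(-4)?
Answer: 4277708/119 ≈ 35947.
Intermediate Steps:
P(L) = (23 + 2*L)/(-115 + L) (P(L) = (L + (23 + L))/(L - 115) = (23 + 2*L)/(-115 + L))
35947 - P(-4) = 35947 - (23 + 2*(-4))/(-115 - 4) = 35947 - (23 - 8)/(-119) = 35947 - (-1)*15/119 = 35947 - 1*(-15/119) = 35947 + 15/119 = 4277708/119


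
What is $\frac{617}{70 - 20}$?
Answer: $\frac{617}{50} \approx 12.34$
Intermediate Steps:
$\frac{617}{70 - 20} = \frac{617}{50}$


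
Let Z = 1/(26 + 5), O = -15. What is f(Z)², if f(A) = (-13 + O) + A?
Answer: 751689/961 ≈ 782.19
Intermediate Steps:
Z = 1/31 ≈ 0.032258
f(A) = -28 + A (f(A) = (-13 - 15) + A = -28 + A)
f(Z)² = (-28 + 1/31)² = (-867/31)² = 751689/961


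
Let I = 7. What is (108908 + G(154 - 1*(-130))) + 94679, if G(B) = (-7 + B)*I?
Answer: 205526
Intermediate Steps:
G(B) = -49 + 7*B (G(B) = (-7 + B)*7 = -49 + 7*B)
(108908 + G(154 - 1*(-130))) + 94679 = (108908 + (-49 + 7*(154 - 1*(-130)))) + 94679 = (108908 + (-49 + 7*(154 + 130))) + 94679 = (108908 + (-49 + 7*284)) + 94679 = (108908 + (-49 + 1988)) + 94679 = (108908 + 1939) + 94679 = 110847 + 94679 = 205526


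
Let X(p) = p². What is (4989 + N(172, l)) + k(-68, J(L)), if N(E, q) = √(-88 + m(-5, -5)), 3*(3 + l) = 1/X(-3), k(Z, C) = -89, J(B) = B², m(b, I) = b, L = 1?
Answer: 4900 + I*√93 ≈ 4900.0 + 9.6436*I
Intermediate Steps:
l = -80/27 (l = -3 + 1/(3*((-3)²)) = -3 + (⅓)/9 = -3 + (⅓)*(⅑) = -3 + 1/27 = -80/27 ≈ -2.9630)
N(E, q) = I*√93 (N(E, q) = √(-88 - 5) = √(-93) = I*√93)
(4989 + N(172, l)) + k(-68, J(L)) = (4989 + I*√93) - 89 = 4900 + I*√93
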